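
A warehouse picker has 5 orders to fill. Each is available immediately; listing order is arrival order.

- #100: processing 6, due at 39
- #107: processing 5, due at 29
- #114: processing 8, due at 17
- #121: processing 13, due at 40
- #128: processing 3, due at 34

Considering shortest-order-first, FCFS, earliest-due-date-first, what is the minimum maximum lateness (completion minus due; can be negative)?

-5

SPT (increasing processing time): #128 #107 #100 #114 #121.
#128: 0→3, due 34, lateness -31
#107: 3→8, due 29, lateness -21
#100: 8→14, due 39, lateness -25
#114: 14→22, due 17, lateness 5
#121: 22→35, due 40, lateness -5
Maximum = 5.
FIFO (arrival order): #100 #107 #114 #121 #128.
#100: 0→6, due 39, lateness -33
#107: 6→11, due 29, lateness -18
#114: 11→19, due 17, lateness 2
#121: 19→32, due 40, lateness -8
#128: 32→35, due 34, lateness 1
Maximum = 2.
EDD (increasing due date): #114 #107 #128 #100 #121.
#114: 0→8, due 17, lateness -9
#107: 8→13, due 29, lateness -16
#128: 13→16, due 34, lateness -18
#100: 16→22, due 39, lateness -17
#121: 22→35, due 40, lateness -5
Maximum = -5.
SPT 5, FIFO 2, EDD -5 → minimum -5.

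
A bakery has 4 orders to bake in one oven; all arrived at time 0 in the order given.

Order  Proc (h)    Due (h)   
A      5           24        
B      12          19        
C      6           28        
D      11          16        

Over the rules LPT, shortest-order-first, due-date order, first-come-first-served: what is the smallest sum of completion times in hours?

LPT (decreasing processing time): B D C A.
B: 0→12
D: 12→23
C: 23→29
A: 29→34
Sum = 12+23+29+34 = 98.
SPT (increasing processing time): A C D B.
A: 0→5
C: 5→11
D: 11→22
B: 22→34
Sum = 5+11+22+34 = 72.
EDD (increasing due date): D B A C.
D: 0→11
B: 11→23
A: 23→28
C: 28→34
Sum = 11+23+28+34 = 96.
FIFO (arrival order): A B C D.
A: 0→5
B: 5→17
C: 17→23
D: 23→34
Sum = 5+17+23+34 = 79.
LPT 98, SPT 72, EDD 96, FIFO 79 → minimum 72.

72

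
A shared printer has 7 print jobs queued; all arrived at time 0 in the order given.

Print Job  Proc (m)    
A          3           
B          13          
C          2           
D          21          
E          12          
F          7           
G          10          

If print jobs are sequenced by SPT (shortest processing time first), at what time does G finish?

22

SPT (increasing processing time): C A F G E B D.
C: 0→2
A: 2→5
F: 5→12
G: 12→22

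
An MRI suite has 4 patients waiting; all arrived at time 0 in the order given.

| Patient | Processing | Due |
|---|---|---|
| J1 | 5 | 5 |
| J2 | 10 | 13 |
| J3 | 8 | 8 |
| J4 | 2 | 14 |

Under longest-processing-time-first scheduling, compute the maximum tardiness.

18

LPT (decreasing processing time): J2 J3 J1 J4.
J2: 0→10, due 13, tardiness 0
J3: 10→18, due 8, tardiness 10
J1: 18→23, due 5, tardiness 18
J4: 23→25, due 14, tardiness 11
Maximum = 18.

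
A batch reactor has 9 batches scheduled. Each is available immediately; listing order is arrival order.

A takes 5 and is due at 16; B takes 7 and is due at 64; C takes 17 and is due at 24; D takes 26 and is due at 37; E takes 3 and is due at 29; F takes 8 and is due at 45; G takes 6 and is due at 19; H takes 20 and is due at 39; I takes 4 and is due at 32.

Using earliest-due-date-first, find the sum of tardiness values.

EDD (increasing due date): A G C E I D H F B.
A: 0→5, due 16, tardiness 0
G: 5→11, due 19, tardiness 0
C: 11→28, due 24, tardiness 4
E: 28→31, due 29, tardiness 2
I: 31→35, due 32, tardiness 3
D: 35→61, due 37, tardiness 24
H: 61→81, due 39, tardiness 42
F: 81→89, due 45, tardiness 44
B: 89→96, due 64, tardiness 32
Sum = 0+0+4+2+3+24+42+44+32 = 151.

151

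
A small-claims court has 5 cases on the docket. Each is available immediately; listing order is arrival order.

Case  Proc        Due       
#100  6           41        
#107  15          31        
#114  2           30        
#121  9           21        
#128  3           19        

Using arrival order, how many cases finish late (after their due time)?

2

FIFO (arrival order): #100 #107 #114 #121 #128.
#100: 0→6, due 41, tardiness 0
#107: 6→21, due 31, tardiness 0
#114: 21→23, due 30, tardiness 0
#121: 23→32, due 21, tardiness 11
#128: 32→35, due 19, tardiness 16
Late cases: 2.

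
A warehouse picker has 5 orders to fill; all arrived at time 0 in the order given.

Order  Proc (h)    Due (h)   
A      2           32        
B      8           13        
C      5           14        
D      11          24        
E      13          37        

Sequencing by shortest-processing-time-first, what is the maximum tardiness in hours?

2

SPT (increasing processing time): A C B D E.
A: 0→2, due 32, tardiness 0
C: 2→7, due 14, tardiness 0
B: 7→15, due 13, tardiness 2
D: 15→26, due 24, tardiness 2
E: 26→39, due 37, tardiness 2
Maximum = 2.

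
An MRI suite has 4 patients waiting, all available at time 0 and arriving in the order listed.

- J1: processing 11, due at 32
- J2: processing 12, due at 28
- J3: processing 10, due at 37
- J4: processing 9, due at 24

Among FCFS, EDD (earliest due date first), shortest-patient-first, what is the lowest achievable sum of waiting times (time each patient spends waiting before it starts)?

58

FIFO (arrival order): J1 J2 J3 J4.
J1: waits 0, runs 0→11
J2: waits 11, runs 11→23
J3: waits 23, runs 23→33
J4: waits 33, runs 33→42
Sum = 0+11+23+33 = 67.
EDD (increasing due date): J4 J2 J1 J3.
J4: waits 0, runs 0→9
J2: waits 9, runs 9→21
J1: waits 21, runs 21→32
J3: waits 32, runs 32→42
Sum = 0+9+21+32 = 62.
SPT (increasing processing time): J4 J3 J1 J2.
J4: waits 0, runs 0→9
J3: waits 9, runs 9→19
J1: waits 19, runs 19→30
J2: waits 30, runs 30→42
Sum = 0+9+19+30 = 58.
FIFO 67, EDD 62, SPT 58 → minimum 58.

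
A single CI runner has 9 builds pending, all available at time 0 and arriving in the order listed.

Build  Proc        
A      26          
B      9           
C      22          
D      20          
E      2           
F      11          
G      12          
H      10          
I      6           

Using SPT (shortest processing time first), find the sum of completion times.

422

SPT (increasing processing time): E I B H F G D C A.
E: 0→2
I: 2→8
B: 8→17
H: 17→27
F: 27→38
G: 38→50
D: 50→70
C: 70→92
A: 92→118
Sum = 2+8+17+27+38+50+70+92+118 = 422.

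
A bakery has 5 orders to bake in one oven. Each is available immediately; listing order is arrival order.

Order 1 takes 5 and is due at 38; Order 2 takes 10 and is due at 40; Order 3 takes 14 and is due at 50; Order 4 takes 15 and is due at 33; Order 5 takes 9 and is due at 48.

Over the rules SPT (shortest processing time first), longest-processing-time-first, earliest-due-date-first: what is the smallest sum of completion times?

134

SPT (increasing processing time): Order 1 Order 5 Order 2 Order 3 Order 4.
Order 1: 0→5
Order 5: 5→14
Order 2: 14→24
Order 3: 24→38
Order 4: 38→53
Sum = 5+14+24+38+53 = 134.
LPT (decreasing processing time): Order 4 Order 3 Order 2 Order 5 Order 1.
Order 4: 0→15
Order 3: 15→29
Order 2: 29→39
Order 5: 39→48
Order 1: 48→53
Sum = 15+29+39+48+53 = 184.
EDD (increasing due date): Order 4 Order 1 Order 2 Order 5 Order 3.
Order 4: 0→15
Order 1: 15→20
Order 2: 20→30
Order 5: 30→39
Order 3: 39→53
Sum = 15+20+30+39+53 = 157.
SPT 134, LPT 184, EDD 157 → minimum 134.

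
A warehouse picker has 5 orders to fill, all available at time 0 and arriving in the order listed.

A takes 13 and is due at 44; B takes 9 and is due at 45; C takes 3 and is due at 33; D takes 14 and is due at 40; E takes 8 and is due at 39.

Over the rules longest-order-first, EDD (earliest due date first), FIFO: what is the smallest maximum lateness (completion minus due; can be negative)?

LPT (decreasing processing time): D A B E C.
D: 0→14, due 40, lateness -26
A: 14→27, due 44, lateness -17
B: 27→36, due 45, lateness -9
E: 36→44, due 39, lateness 5
C: 44→47, due 33, lateness 14
Maximum = 14.
EDD (increasing due date): C E D A B.
C: 0→3, due 33, lateness -30
E: 3→11, due 39, lateness -28
D: 11→25, due 40, lateness -15
A: 25→38, due 44, lateness -6
B: 38→47, due 45, lateness 2
Maximum = 2.
FIFO (arrival order): A B C D E.
A: 0→13, due 44, lateness -31
B: 13→22, due 45, lateness -23
C: 22→25, due 33, lateness -8
D: 25→39, due 40, lateness -1
E: 39→47, due 39, lateness 8
Maximum = 8.
LPT 14, EDD 2, FIFO 8 → minimum 2.

2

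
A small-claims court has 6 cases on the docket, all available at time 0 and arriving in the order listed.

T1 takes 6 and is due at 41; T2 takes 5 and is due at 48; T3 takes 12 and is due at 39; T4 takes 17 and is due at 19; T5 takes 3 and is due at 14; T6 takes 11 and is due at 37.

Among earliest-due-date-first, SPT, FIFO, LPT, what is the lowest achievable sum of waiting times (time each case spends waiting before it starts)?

EDD (increasing due date): T5 T4 T6 T3 T1 T2.
T5: waits 0, runs 0→3
T4: waits 3, runs 3→20
T6: waits 20, runs 20→31
T3: waits 31, runs 31→43
T1: waits 43, runs 43→49
T2: waits 49, runs 49→54
Sum = 0+3+20+31+43+49 = 146.
SPT (increasing processing time): T5 T2 T1 T6 T3 T4.
T5: waits 0, runs 0→3
T2: waits 3, runs 3→8
T1: waits 8, runs 8→14
T6: waits 14, runs 14→25
T3: waits 25, runs 25→37
T4: waits 37, runs 37→54
Sum = 0+3+8+14+25+37 = 87.
FIFO (arrival order): T1 T2 T3 T4 T5 T6.
T1: waits 0, runs 0→6
T2: waits 6, runs 6→11
T3: waits 11, runs 11→23
T4: waits 23, runs 23→40
T5: waits 40, runs 40→43
T6: waits 43, runs 43→54
Sum = 0+6+11+23+40+43 = 123.
LPT (decreasing processing time): T4 T3 T6 T1 T2 T5.
T4: waits 0, runs 0→17
T3: waits 17, runs 17→29
T6: waits 29, runs 29→40
T1: waits 40, runs 40→46
T2: waits 46, runs 46→51
T5: waits 51, runs 51→54
Sum = 0+17+29+40+46+51 = 183.
EDD 146, SPT 87, FIFO 123, LPT 183 → minimum 87.

87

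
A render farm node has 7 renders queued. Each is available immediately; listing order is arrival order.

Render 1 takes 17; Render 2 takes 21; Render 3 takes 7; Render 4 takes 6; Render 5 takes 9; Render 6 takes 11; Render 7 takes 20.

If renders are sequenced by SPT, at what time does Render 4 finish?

SPT (increasing processing time): Render 4 Render 3 Render 5 Render 6 Render 1 Render 7 Render 2.
Render 4: 0→6

6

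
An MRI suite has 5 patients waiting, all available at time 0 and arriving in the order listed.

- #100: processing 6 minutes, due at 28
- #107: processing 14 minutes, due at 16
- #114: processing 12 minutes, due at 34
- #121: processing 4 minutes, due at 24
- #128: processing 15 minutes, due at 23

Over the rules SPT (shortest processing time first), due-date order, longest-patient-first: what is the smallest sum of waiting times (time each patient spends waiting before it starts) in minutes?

72

SPT (increasing processing time): #121 #100 #114 #107 #128.
#121: waits 0, runs 0→4
#100: waits 4, runs 4→10
#114: waits 10, runs 10→22
#107: waits 22, runs 22→36
#128: waits 36, runs 36→51
Sum = 0+4+10+22+36 = 72.
EDD (increasing due date): #107 #128 #121 #100 #114.
#107: waits 0, runs 0→14
#128: waits 14, runs 14→29
#121: waits 29, runs 29→33
#100: waits 33, runs 33→39
#114: waits 39, runs 39→51
Sum = 0+14+29+33+39 = 115.
LPT (decreasing processing time): #128 #107 #114 #100 #121.
#128: waits 0, runs 0→15
#107: waits 15, runs 15→29
#114: waits 29, runs 29→41
#100: waits 41, runs 41→47
#121: waits 47, runs 47→51
Sum = 0+15+29+41+47 = 132.
SPT 72, EDD 115, LPT 132 → minimum 72.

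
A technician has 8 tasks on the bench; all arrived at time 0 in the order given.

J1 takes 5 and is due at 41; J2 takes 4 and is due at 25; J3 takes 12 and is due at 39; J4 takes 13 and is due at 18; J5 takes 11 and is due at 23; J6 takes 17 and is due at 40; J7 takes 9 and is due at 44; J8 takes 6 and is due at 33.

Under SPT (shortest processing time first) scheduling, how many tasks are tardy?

SPT (increasing processing time): J2 J1 J8 J7 J5 J3 J4 J6.
J2: 0→4, due 25, tardiness 0
J1: 4→9, due 41, tardiness 0
J8: 9→15, due 33, tardiness 0
J7: 15→24, due 44, tardiness 0
J5: 24→35, due 23, tardiness 12
J3: 35→47, due 39, tardiness 8
J4: 47→60, due 18, tardiness 42
J6: 60→77, due 40, tardiness 37
Late tasks: 4.

4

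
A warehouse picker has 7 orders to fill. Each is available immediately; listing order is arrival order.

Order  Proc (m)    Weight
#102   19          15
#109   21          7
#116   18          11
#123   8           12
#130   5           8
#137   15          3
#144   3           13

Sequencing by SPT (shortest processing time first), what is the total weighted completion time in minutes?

SPT (increasing processing time): #144 #130 #123 #137 #116 #102 #109.
#144: finishes 3, weight 13, w·C = 39
#130: finishes 8, weight 8, w·C = 64
#123: finishes 16, weight 12, w·C = 192
#137: finishes 31, weight 3, w·C = 93
#116: finishes 49, weight 11, w·C = 539
#102: finishes 68, weight 15, w·C = 1020
#109: finishes 89, weight 7, w·C = 623
Sum = 39+64+192+93+539+1020+623 = 2570.

2570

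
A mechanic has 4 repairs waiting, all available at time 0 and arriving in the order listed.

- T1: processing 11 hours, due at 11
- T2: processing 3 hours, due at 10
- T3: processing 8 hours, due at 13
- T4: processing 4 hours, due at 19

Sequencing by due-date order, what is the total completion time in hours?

65

EDD (increasing due date): T2 T1 T3 T4.
T2: 0→3
T1: 3→14
T3: 14→22
T4: 22→26
Sum = 3+14+22+26 = 65.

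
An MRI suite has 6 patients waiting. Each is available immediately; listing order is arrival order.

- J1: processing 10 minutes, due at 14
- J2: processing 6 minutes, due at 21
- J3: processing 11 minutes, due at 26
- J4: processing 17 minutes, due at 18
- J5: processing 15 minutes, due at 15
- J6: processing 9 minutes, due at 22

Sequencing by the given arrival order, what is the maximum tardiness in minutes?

46

FIFO (arrival order): J1 J2 J3 J4 J5 J6.
J1: 0→10, due 14, tardiness 0
J2: 10→16, due 21, tardiness 0
J3: 16→27, due 26, tardiness 1
J4: 27→44, due 18, tardiness 26
J5: 44→59, due 15, tardiness 44
J6: 59→68, due 22, tardiness 46
Maximum = 46.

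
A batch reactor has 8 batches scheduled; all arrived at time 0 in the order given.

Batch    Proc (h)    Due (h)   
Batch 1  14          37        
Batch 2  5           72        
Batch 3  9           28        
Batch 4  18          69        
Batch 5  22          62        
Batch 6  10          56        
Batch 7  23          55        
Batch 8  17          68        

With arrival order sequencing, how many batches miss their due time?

4

FIFO (arrival order): Batch 1 Batch 2 Batch 3 Batch 4 Batch 5 Batch 6 Batch 7 Batch 8.
Batch 1: 0→14, due 37, tardiness 0
Batch 2: 14→19, due 72, tardiness 0
Batch 3: 19→28, due 28, tardiness 0
Batch 4: 28→46, due 69, tardiness 0
Batch 5: 46→68, due 62, tardiness 6
Batch 6: 68→78, due 56, tardiness 22
Batch 7: 78→101, due 55, tardiness 46
Batch 8: 101→118, due 68, tardiness 50
Late batches: 4.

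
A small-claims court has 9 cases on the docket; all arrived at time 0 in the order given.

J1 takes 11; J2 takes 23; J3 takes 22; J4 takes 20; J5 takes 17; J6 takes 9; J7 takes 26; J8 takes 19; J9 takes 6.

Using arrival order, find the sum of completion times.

800

FIFO (arrival order): J1 J2 J3 J4 J5 J6 J7 J8 J9.
J1: 0→11
J2: 11→34
J3: 34→56
J4: 56→76
J5: 76→93
J6: 93→102
J7: 102→128
J8: 128→147
J9: 147→153
Sum = 11+34+56+76+93+102+128+147+153 = 800.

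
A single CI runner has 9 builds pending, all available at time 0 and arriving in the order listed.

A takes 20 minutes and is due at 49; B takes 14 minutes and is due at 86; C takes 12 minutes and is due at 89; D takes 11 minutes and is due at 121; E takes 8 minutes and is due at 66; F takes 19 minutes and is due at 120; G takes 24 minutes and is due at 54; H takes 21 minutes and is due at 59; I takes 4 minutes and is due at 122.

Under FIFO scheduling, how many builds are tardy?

3

FIFO (arrival order): A B C D E F G H I.
A: 0→20, due 49, tardiness 0
B: 20→34, due 86, tardiness 0
C: 34→46, due 89, tardiness 0
D: 46→57, due 121, tardiness 0
E: 57→65, due 66, tardiness 0
F: 65→84, due 120, tardiness 0
G: 84→108, due 54, tardiness 54
H: 108→129, due 59, tardiness 70
I: 129→133, due 122, tardiness 11
Late builds: 3.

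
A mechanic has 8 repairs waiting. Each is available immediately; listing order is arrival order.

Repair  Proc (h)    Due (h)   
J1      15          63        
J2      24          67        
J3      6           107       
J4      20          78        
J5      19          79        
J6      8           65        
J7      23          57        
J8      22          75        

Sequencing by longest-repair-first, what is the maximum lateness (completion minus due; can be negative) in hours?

LPT (decreasing processing time): J2 J7 J8 J4 J5 J1 J6 J3.
J2: 0→24, due 67, lateness -43
J7: 24→47, due 57, lateness -10
J8: 47→69, due 75, lateness -6
J4: 69→89, due 78, lateness 11
J5: 89→108, due 79, lateness 29
J1: 108→123, due 63, lateness 60
J6: 123→131, due 65, lateness 66
J3: 131→137, due 107, lateness 30
Maximum = 66.

66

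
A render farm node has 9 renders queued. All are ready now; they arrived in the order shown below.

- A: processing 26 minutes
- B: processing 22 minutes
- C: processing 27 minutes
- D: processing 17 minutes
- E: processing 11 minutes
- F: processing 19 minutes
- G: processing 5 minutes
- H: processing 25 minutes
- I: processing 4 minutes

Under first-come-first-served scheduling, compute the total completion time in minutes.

FIFO (arrival order): A B C D E F G H I.
A: 0→26
B: 26→48
C: 48→75
D: 75→92
E: 92→103
F: 103→122
G: 122→127
H: 127→152
I: 152→156
Sum = 26+48+75+92+103+122+127+152+156 = 901.

901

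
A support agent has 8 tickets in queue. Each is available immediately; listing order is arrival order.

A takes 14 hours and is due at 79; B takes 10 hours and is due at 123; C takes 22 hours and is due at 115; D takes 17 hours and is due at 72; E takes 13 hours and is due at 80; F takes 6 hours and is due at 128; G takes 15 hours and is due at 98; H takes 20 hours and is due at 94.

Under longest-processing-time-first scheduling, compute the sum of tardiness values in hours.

30

LPT (decreasing processing time): C H D G A E B F.
C: 0→22, due 115, tardiness 0
H: 22→42, due 94, tardiness 0
D: 42→59, due 72, tardiness 0
G: 59→74, due 98, tardiness 0
A: 74→88, due 79, tardiness 9
E: 88→101, due 80, tardiness 21
B: 101→111, due 123, tardiness 0
F: 111→117, due 128, tardiness 0
Sum = 0+0+0+0+9+21+0+0 = 30.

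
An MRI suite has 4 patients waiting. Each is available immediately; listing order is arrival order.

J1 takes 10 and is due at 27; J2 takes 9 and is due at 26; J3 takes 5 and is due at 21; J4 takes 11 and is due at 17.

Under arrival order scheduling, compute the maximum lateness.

18

FIFO (arrival order): J1 J2 J3 J4.
J1: 0→10, due 27, lateness -17
J2: 10→19, due 26, lateness -7
J3: 19→24, due 21, lateness 3
J4: 24→35, due 17, lateness 18
Maximum = 18.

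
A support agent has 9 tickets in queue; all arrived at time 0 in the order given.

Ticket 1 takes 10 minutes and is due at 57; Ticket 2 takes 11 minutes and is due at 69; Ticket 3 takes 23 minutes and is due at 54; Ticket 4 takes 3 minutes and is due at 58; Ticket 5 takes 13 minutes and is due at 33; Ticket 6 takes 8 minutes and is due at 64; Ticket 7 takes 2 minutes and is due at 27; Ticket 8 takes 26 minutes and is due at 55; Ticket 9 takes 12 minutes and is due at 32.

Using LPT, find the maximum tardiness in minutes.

81

LPT (decreasing processing time): Ticket 8 Ticket 3 Ticket 5 Ticket 9 Ticket 2 Ticket 1 Ticket 6 Ticket 4 Ticket 7.
Ticket 8: 0→26, due 55, tardiness 0
Ticket 3: 26→49, due 54, tardiness 0
Ticket 5: 49→62, due 33, tardiness 29
Ticket 9: 62→74, due 32, tardiness 42
Ticket 2: 74→85, due 69, tardiness 16
Ticket 1: 85→95, due 57, tardiness 38
Ticket 6: 95→103, due 64, tardiness 39
Ticket 4: 103→106, due 58, tardiness 48
Ticket 7: 106→108, due 27, tardiness 81
Maximum = 81.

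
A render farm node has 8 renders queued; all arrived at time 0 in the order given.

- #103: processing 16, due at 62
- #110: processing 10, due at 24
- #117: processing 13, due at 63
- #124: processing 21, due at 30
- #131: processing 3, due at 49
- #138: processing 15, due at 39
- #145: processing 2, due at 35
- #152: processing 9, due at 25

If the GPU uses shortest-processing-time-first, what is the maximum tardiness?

59

SPT (increasing processing time): #145 #131 #152 #110 #117 #138 #103 #124.
#145: 0→2, due 35, tardiness 0
#131: 2→5, due 49, tardiness 0
#152: 5→14, due 25, tardiness 0
#110: 14→24, due 24, tardiness 0
#117: 24→37, due 63, tardiness 0
#138: 37→52, due 39, tardiness 13
#103: 52→68, due 62, tardiness 6
#124: 68→89, due 30, tardiness 59
Maximum = 59.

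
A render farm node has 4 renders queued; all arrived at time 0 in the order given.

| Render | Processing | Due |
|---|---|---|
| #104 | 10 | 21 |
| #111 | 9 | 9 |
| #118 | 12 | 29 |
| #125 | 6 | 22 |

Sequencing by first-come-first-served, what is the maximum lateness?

FIFO (arrival order): #104 #111 #118 #125.
#104: 0→10, due 21, lateness -11
#111: 10→19, due 9, lateness 10
#118: 19→31, due 29, lateness 2
#125: 31→37, due 22, lateness 15
Maximum = 15.

15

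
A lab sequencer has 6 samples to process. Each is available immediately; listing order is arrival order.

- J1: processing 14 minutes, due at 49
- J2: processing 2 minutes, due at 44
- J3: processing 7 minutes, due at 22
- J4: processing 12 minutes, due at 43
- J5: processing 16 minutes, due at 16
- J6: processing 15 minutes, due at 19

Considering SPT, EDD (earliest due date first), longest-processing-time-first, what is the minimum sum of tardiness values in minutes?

SPT (increasing processing time): J2 J3 J4 J1 J6 J5.
J2: 0→2, due 44, tardiness 0
J3: 2→9, due 22, tardiness 0
J4: 9→21, due 43, tardiness 0
J1: 21→35, due 49, tardiness 0
J6: 35→50, due 19, tardiness 31
J5: 50→66, due 16, tardiness 50
Sum = 0+0+0+0+31+50 = 81.
EDD (increasing due date): J5 J6 J3 J4 J2 J1.
J5: 0→16, due 16, tardiness 0
J6: 16→31, due 19, tardiness 12
J3: 31→38, due 22, tardiness 16
J4: 38→50, due 43, tardiness 7
J2: 50→52, due 44, tardiness 8
J1: 52→66, due 49, tardiness 17
Sum = 0+12+16+7+8+17 = 60.
LPT (decreasing processing time): J5 J6 J1 J4 J3 J2.
J5: 0→16, due 16, tardiness 0
J6: 16→31, due 19, tardiness 12
J1: 31→45, due 49, tardiness 0
J4: 45→57, due 43, tardiness 14
J3: 57→64, due 22, tardiness 42
J2: 64→66, due 44, tardiness 22
Sum = 0+12+0+14+42+22 = 90.
SPT 81, EDD 60, LPT 90 → minimum 60.

60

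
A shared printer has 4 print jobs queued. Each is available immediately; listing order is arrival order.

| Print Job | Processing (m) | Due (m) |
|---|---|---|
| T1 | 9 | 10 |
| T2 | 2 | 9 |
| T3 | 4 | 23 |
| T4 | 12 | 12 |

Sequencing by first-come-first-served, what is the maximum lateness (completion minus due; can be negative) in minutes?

FIFO (arrival order): T1 T2 T3 T4.
T1: 0→9, due 10, lateness -1
T2: 9→11, due 9, lateness 2
T3: 11→15, due 23, lateness -8
T4: 15→27, due 12, lateness 15
Maximum = 15.

15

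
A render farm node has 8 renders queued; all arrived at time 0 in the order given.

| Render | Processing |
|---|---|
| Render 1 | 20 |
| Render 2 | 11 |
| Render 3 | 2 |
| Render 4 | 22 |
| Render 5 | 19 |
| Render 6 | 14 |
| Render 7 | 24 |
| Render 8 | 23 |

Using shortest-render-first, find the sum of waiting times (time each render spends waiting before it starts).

SPT (increasing processing time): Render 3 Render 2 Render 6 Render 5 Render 1 Render 4 Render 8 Render 7.
Render 3: waits 0, runs 0→2
Render 2: waits 2, runs 2→13
Render 6: waits 13, runs 13→27
Render 5: waits 27, runs 27→46
Render 1: waits 46, runs 46→66
Render 4: waits 66, runs 66→88
Render 8: waits 88, runs 88→111
Render 7: waits 111, runs 111→135
Sum = 0+2+13+27+46+66+88+111 = 353.

353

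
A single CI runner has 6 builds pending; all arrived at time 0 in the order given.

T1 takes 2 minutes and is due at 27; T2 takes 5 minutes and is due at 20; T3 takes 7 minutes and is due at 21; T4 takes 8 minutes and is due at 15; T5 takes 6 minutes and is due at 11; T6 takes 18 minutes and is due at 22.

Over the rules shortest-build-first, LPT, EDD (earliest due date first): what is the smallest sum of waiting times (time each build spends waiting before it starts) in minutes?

70

SPT (increasing processing time): T1 T2 T5 T3 T4 T6.
T1: waits 0, runs 0→2
T2: waits 2, runs 2→7
T5: waits 7, runs 7→13
T3: waits 13, runs 13→20
T4: waits 20, runs 20→28
T6: waits 28, runs 28→46
Sum = 0+2+7+13+20+28 = 70.
LPT (decreasing processing time): T6 T4 T3 T5 T2 T1.
T6: waits 0, runs 0→18
T4: waits 18, runs 18→26
T3: waits 26, runs 26→33
T5: waits 33, runs 33→39
T2: waits 39, runs 39→44
T1: waits 44, runs 44→46
Sum = 0+18+26+33+39+44 = 160.
EDD (increasing due date): T5 T4 T2 T3 T6 T1.
T5: waits 0, runs 0→6
T4: waits 6, runs 6→14
T2: waits 14, runs 14→19
T3: waits 19, runs 19→26
T6: waits 26, runs 26→44
T1: waits 44, runs 44→46
Sum = 0+6+14+19+26+44 = 109.
SPT 70, LPT 160, EDD 109 → minimum 70.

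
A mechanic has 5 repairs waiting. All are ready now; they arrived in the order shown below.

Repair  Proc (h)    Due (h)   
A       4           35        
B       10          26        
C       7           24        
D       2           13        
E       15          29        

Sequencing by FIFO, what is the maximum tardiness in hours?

10

FIFO (arrival order): A B C D E.
A: 0→4, due 35, tardiness 0
B: 4→14, due 26, tardiness 0
C: 14→21, due 24, tardiness 0
D: 21→23, due 13, tardiness 10
E: 23→38, due 29, tardiness 9
Maximum = 10.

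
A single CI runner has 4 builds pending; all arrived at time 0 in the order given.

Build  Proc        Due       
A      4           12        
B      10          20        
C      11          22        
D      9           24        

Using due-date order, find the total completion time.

EDD (increasing due date): A B C D.
A: 0→4
B: 4→14
C: 14→25
D: 25→34
Sum = 4+14+25+34 = 77.

77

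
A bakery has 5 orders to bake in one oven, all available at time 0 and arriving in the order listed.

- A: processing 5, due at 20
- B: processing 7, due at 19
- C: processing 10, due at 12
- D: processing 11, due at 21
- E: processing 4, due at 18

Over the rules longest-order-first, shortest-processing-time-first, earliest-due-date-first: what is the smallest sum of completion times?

LPT (decreasing processing time): D C B A E.
D: 0→11
C: 11→21
B: 21→28
A: 28→33
E: 33→37
Sum = 11+21+28+33+37 = 130.
SPT (increasing processing time): E A B C D.
E: 0→4
A: 4→9
B: 9→16
C: 16→26
D: 26→37
Sum = 4+9+16+26+37 = 92.
EDD (increasing due date): C E B A D.
C: 0→10
E: 10→14
B: 14→21
A: 21→26
D: 26→37
Sum = 10+14+21+26+37 = 108.
LPT 130, SPT 92, EDD 108 → minimum 92.

92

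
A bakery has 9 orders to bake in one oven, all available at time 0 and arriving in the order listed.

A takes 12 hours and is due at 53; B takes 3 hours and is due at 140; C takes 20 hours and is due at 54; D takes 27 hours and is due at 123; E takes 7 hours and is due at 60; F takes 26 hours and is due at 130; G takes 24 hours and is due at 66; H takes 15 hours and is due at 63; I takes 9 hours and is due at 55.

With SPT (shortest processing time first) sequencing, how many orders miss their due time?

SPT (increasing processing time): B E I A H C G F D.
B: 0→3, due 140, tardiness 0
E: 3→10, due 60, tardiness 0
I: 10→19, due 55, tardiness 0
A: 19→31, due 53, tardiness 0
H: 31→46, due 63, tardiness 0
C: 46→66, due 54, tardiness 12
G: 66→90, due 66, tardiness 24
F: 90→116, due 130, tardiness 0
D: 116→143, due 123, tardiness 20
Late orders: 3.

3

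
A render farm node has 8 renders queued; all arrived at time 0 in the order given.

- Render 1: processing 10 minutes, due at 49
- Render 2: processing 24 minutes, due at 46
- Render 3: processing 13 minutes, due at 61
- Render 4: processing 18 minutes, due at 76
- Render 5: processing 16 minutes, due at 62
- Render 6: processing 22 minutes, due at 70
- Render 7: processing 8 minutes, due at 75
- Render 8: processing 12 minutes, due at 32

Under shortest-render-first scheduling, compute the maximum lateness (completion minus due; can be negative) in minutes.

77

SPT (increasing processing time): Render 7 Render 1 Render 8 Render 3 Render 5 Render 4 Render 6 Render 2.
Render 7: 0→8, due 75, lateness -67
Render 1: 8→18, due 49, lateness -31
Render 8: 18→30, due 32, lateness -2
Render 3: 30→43, due 61, lateness -18
Render 5: 43→59, due 62, lateness -3
Render 4: 59→77, due 76, lateness 1
Render 6: 77→99, due 70, lateness 29
Render 2: 99→123, due 46, lateness 77
Maximum = 77.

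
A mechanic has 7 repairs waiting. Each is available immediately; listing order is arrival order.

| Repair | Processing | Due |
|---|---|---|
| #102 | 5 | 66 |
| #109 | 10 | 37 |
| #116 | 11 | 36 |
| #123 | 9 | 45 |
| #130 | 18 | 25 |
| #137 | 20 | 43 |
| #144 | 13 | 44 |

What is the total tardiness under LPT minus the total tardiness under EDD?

LPT (decreasing processing time): #137 #130 #144 #116 #109 #123 #102.
#137: 0→20, due 43, tardiness 0
#130: 20→38, due 25, tardiness 13
#144: 38→51, due 44, tardiness 7
#116: 51→62, due 36, tardiness 26
#109: 62→72, due 37, tardiness 35
#123: 72→81, due 45, tardiness 36
#102: 81→86, due 66, tardiness 20
Sum = 0+13+7+26+35+36+20 = 137.
EDD (increasing due date): #130 #116 #109 #137 #144 #123 #102.
#130: 0→18, due 25, tardiness 0
#116: 18→29, due 36, tardiness 0
#109: 29→39, due 37, tardiness 2
#137: 39→59, due 43, tardiness 16
#144: 59→72, due 44, tardiness 28
#123: 72→81, due 45, tardiness 36
#102: 81→86, due 66, tardiness 20
Sum = 0+0+2+16+28+36+20 = 102.
Difference = 137 − 102 = 35.

35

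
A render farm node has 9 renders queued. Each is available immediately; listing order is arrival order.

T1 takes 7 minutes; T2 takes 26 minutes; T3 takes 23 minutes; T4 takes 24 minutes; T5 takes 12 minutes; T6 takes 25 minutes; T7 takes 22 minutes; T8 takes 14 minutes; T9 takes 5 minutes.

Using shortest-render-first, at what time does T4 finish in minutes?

107

SPT (increasing processing time): T9 T1 T5 T8 T7 T3 T4 T6 T2.
T9: 0→5
T1: 5→12
T5: 12→24
T8: 24→38
T7: 38→60
T3: 60→83
T4: 83→107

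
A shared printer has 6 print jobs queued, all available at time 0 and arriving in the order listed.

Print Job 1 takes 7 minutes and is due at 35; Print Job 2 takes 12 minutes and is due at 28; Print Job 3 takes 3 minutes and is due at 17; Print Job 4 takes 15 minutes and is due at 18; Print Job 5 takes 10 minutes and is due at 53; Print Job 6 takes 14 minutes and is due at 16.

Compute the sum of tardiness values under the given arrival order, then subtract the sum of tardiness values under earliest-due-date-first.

FIFO (arrival order): Print Job 1 Print Job 2 Print Job 3 Print Job 4 Print Job 5 Print Job 6.
Print Job 1: 0→7, due 35, tardiness 0
Print Job 2: 7→19, due 28, tardiness 0
Print Job 3: 19→22, due 17, tardiness 5
Print Job 4: 22→37, due 18, tardiness 19
Print Job 5: 37→47, due 53, tardiness 0
Print Job 6: 47→61, due 16, tardiness 45
Sum = 0+0+5+19+0+45 = 69.
EDD (increasing due date): Print Job 6 Print Job 3 Print Job 4 Print Job 2 Print Job 1 Print Job 5.
Print Job 6: 0→14, due 16, tardiness 0
Print Job 3: 14→17, due 17, tardiness 0
Print Job 4: 17→32, due 18, tardiness 14
Print Job 2: 32→44, due 28, tardiness 16
Print Job 1: 44→51, due 35, tardiness 16
Print Job 5: 51→61, due 53, tardiness 8
Sum = 0+0+14+16+16+8 = 54.
Difference = 69 − 54 = 15.

15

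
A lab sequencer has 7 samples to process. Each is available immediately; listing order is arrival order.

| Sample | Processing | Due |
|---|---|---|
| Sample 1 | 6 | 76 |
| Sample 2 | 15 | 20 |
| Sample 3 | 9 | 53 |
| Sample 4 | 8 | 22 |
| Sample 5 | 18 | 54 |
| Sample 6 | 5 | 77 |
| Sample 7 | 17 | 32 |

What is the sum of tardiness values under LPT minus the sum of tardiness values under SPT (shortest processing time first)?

10

LPT (decreasing processing time): Sample 5 Sample 7 Sample 2 Sample 3 Sample 4 Sample 1 Sample 6.
Sample 5: 0→18, due 54, tardiness 0
Sample 7: 18→35, due 32, tardiness 3
Sample 2: 35→50, due 20, tardiness 30
Sample 3: 50→59, due 53, tardiness 6
Sample 4: 59→67, due 22, tardiness 45
Sample 1: 67→73, due 76, tardiness 0
Sample 6: 73→78, due 77, tardiness 1
Sum = 0+3+30+6+45+0+1 = 85.
SPT (increasing processing time): Sample 6 Sample 1 Sample 4 Sample 3 Sample 2 Sample 7 Sample 5.
Sample 6: 0→5, due 77, tardiness 0
Sample 1: 5→11, due 76, tardiness 0
Sample 4: 11→19, due 22, tardiness 0
Sample 3: 19→28, due 53, tardiness 0
Sample 2: 28→43, due 20, tardiness 23
Sample 7: 43→60, due 32, tardiness 28
Sample 5: 60→78, due 54, tardiness 24
Sum = 0+0+0+0+23+28+24 = 75.
Difference = 85 − 75 = 10.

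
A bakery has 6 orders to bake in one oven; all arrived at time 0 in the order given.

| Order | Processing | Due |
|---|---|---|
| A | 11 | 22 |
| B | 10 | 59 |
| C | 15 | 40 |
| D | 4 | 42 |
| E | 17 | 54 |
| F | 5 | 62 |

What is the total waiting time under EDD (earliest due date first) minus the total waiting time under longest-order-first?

-32

EDD (increasing due date): A C D E B F.
A: waits 0, runs 0→11
C: waits 11, runs 11→26
D: waits 26, runs 26→30
E: waits 30, runs 30→47
B: waits 47, runs 47→57
F: waits 57, runs 57→62
Sum = 0+11+26+30+47+57 = 171.
LPT (decreasing processing time): E C A B F D.
E: waits 0, runs 0→17
C: waits 17, runs 17→32
A: waits 32, runs 32→43
B: waits 43, runs 43→53
F: waits 53, runs 53→58
D: waits 58, runs 58→62
Sum = 0+17+32+43+53+58 = 203.
Difference = 171 − 203 = -32.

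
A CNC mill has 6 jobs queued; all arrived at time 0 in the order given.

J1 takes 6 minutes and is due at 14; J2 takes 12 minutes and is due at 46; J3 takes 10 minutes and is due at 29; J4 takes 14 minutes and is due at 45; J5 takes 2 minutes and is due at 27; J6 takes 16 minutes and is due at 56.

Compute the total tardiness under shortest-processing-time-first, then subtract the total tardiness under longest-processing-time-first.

-96

SPT (increasing processing time): J5 J1 J3 J2 J4 J6.
J5: 0→2, due 27, tardiness 0
J1: 2→8, due 14, tardiness 0
J3: 8→18, due 29, tardiness 0
J2: 18→30, due 46, tardiness 0
J4: 30→44, due 45, tardiness 0
J6: 44→60, due 56, tardiness 4
Sum = 0+0+0+0+0+4 = 4.
LPT (decreasing processing time): J6 J4 J2 J3 J1 J5.
J6: 0→16, due 56, tardiness 0
J4: 16→30, due 45, tardiness 0
J2: 30→42, due 46, tardiness 0
J3: 42→52, due 29, tardiness 23
J1: 52→58, due 14, tardiness 44
J5: 58→60, due 27, tardiness 33
Sum = 0+0+0+23+44+33 = 100.
Difference = 4 − 100 = -96.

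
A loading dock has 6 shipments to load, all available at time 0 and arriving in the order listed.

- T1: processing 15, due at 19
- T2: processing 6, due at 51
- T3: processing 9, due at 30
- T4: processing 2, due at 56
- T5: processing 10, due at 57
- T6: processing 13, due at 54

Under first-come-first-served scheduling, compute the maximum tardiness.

FIFO (arrival order): T1 T2 T3 T4 T5 T6.
T1: 0→15, due 19, tardiness 0
T2: 15→21, due 51, tardiness 0
T3: 21→30, due 30, tardiness 0
T4: 30→32, due 56, tardiness 0
T5: 32→42, due 57, tardiness 0
T6: 42→55, due 54, tardiness 1
Maximum = 1.

1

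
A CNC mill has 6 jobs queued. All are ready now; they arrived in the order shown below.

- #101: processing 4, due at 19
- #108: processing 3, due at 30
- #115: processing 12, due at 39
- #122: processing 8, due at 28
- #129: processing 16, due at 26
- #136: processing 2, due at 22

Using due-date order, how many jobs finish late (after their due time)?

3

EDD (increasing due date): #101 #136 #129 #122 #108 #115.
#101: 0→4, due 19, tardiness 0
#136: 4→6, due 22, tardiness 0
#129: 6→22, due 26, tardiness 0
#122: 22→30, due 28, tardiness 2
#108: 30→33, due 30, tardiness 3
#115: 33→45, due 39, tardiness 6
Late jobs: 3.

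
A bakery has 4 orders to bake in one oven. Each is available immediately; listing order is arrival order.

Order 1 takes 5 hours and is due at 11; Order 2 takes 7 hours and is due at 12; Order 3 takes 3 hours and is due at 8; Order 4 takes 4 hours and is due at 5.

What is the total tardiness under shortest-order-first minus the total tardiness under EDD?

SPT (increasing processing time): Order 3 Order 4 Order 1 Order 2.
Order 3: 0→3, due 8, tardiness 0
Order 4: 3→7, due 5, tardiness 2
Order 1: 7→12, due 11, tardiness 1
Order 2: 12→19, due 12, tardiness 7
Sum = 0+2+1+7 = 10.
EDD (increasing due date): Order 4 Order 3 Order 1 Order 2.
Order 4: 0→4, due 5, tardiness 0
Order 3: 4→7, due 8, tardiness 0
Order 1: 7→12, due 11, tardiness 1
Order 2: 12→19, due 12, tardiness 7
Sum = 0+0+1+7 = 8.
Difference = 10 − 8 = 2.

2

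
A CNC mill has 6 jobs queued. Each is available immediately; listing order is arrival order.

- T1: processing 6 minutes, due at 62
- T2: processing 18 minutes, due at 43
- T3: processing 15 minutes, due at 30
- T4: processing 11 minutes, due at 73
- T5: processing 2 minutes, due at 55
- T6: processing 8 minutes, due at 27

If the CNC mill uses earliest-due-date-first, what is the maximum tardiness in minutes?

0

EDD (increasing due date): T6 T3 T2 T5 T1 T4.
T6: 0→8, due 27, tardiness 0
T3: 8→23, due 30, tardiness 0
T2: 23→41, due 43, tardiness 0
T5: 41→43, due 55, tardiness 0
T1: 43→49, due 62, tardiness 0
T4: 49→60, due 73, tardiness 0
Maximum = 0.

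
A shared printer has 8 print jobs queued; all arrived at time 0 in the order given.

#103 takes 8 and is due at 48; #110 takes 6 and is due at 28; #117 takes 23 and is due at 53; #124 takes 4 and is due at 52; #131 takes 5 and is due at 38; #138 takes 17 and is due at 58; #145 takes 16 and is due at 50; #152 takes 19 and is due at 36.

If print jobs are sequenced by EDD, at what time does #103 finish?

EDD (increasing due date): #110 #152 #131 #103 #145 #124 #117 #138.
#110: 0→6
#152: 6→25
#131: 25→30
#103: 30→38

38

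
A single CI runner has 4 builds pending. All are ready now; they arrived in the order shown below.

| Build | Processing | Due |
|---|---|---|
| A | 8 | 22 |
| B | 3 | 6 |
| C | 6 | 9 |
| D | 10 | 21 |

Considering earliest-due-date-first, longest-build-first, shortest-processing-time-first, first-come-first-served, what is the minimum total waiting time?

29

EDD (increasing due date): B C D A.
B: waits 0, runs 0→3
C: waits 3, runs 3→9
D: waits 9, runs 9→19
A: waits 19, runs 19→27
Sum = 0+3+9+19 = 31.
LPT (decreasing processing time): D A C B.
D: waits 0, runs 0→10
A: waits 10, runs 10→18
C: waits 18, runs 18→24
B: waits 24, runs 24→27
Sum = 0+10+18+24 = 52.
SPT (increasing processing time): B C A D.
B: waits 0, runs 0→3
C: waits 3, runs 3→9
A: waits 9, runs 9→17
D: waits 17, runs 17→27
Sum = 0+3+9+17 = 29.
FIFO (arrival order): A B C D.
A: waits 0, runs 0→8
B: waits 8, runs 8→11
C: waits 11, runs 11→17
D: waits 17, runs 17→27
Sum = 0+8+11+17 = 36.
EDD 31, LPT 52, SPT 29, FIFO 36 → minimum 29.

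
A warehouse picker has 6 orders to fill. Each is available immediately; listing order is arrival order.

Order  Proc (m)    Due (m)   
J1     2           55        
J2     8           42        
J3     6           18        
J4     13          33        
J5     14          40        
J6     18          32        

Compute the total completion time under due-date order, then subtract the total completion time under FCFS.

EDD (increasing due date): J3 J6 J4 J5 J2 J1.
J3: 0→6
J6: 6→24
J4: 24→37
J5: 37→51
J2: 51→59
J1: 59→61
Sum = 6+24+37+51+59+61 = 238.
FIFO (arrival order): J1 J2 J3 J4 J5 J6.
J1: 0→2
J2: 2→10
J3: 10→16
J4: 16→29
J5: 29→43
J6: 43→61
Sum = 2+10+16+29+43+61 = 161.
Difference = 238 − 161 = 77.

77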